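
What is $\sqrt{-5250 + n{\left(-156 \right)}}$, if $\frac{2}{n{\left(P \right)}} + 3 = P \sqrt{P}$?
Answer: $\sqrt{-5250 + \frac{2}{-3 - 312 i \sqrt{39}}} \approx 8.0 \cdot 10^{-6} + 72.457 i$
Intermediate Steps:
$n{\left(P \right)} = \frac{2}{-3 + P^{\frac{3}{2}}}$ ($n{\left(P \right)} = \frac{2}{-3 + P \sqrt{P}} = \frac{2}{-3 + P^{\frac{3}{2}}}$)
$\sqrt{-5250 + n{\left(-156 \right)}} = \sqrt{-5250 + \frac{2}{-3 + \left(-156\right)^{\frac{3}{2}}}} = \sqrt{-5250 + \frac{2}{-3 - 312 i \sqrt{39}}}$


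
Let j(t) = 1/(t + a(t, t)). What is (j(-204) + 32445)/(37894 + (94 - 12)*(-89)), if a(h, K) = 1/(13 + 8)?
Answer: 69480957/65521334 ≈ 1.0604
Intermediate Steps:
a(h, K) = 1/21
j(t) = 1/(1/21 + t) (j(t) = 1/(t + 1/21) = 1/(1/21 + t))
(j(-204) + 32445)/(37894 + (94 - 12)*(-89)) = (21/(1 + 21*(-204)) + 32445)/(37894 + (94 - 12)*(-89)) = (21/(1 - 4284) + 32445)/(37894 + 82*(-89)) = (21/(-4283) + 32445)/(37894 - 7298) = (21*(-1/4283) + 32445)/30596 = (-21/4283 + 32445)*(1/30596) = (138961914/4283)*(1/30596) = 69480957/65521334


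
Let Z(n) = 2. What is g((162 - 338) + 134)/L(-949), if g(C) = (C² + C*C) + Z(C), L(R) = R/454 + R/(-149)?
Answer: 47758076/57889 ≈ 824.99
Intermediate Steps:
L(R) = -305*R/67646 (L(R) = R*(1/454) + R*(-1/149) = R/454 - R/149 = -305*R/67646)
g(C) = 2 + 2*C² (g(C) = (C² + C*C) + 2 = (C² + C²) + 2 = 2*C² + 2 = 2 + 2*C²)
g((162 - 338) + 134)/L(-949) = (2 + 2*((162 - 338) + 134)²)/((-305/67646*(-949))) = (2 + 2*(-176 + 134)²)/(289445/67646) = (2 + 2*(-42)²)*(67646/289445) = (2 + 2*1764)*(67646/289445) = (2 + 3528)*(67646/289445) = 3530*(67646/289445) = 47758076/57889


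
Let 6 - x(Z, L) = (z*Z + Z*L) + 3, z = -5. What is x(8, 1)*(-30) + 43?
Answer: -1007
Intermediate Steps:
x(Z, L) = 3 + 5*Z - L*Z (x(Z, L) = 6 - ((-5*Z + Z*L) + 3) = 6 - ((-5*Z + L*Z) + 3) = 6 - (3 - 5*Z + L*Z) = 6 + (-3 + 5*Z - L*Z) = 3 + 5*Z - L*Z)
x(8, 1)*(-30) + 43 = (3 + 5*8 - 1*1*8)*(-30) + 43 = (3 + 40 - 8)*(-30) + 43 = 35*(-30) + 43 = -1050 + 43 = -1007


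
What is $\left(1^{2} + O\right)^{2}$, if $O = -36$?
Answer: $1225$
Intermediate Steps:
$\left(1^{2} + O\right)^{2} = \left(1^{2} - 36\right)^{2} = \left(1 - 36\right)^{2} = \left(-35\right)^{2} = 1225$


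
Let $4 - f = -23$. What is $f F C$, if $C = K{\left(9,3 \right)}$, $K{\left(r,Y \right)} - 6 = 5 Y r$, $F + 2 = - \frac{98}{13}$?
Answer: $- \frac{472068}{13} \approx -36313.0$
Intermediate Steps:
$F = - \frac{124}{13}$ ($F = -2 - \frac{98}{13} = - \frac{124}{13} \approx -9.5385$)
$K{\left(r,Y \right)} = 6 + 5 Y r$
$C = 141$ ($C = 6 + 5 \cdot 3 \cdot 9 = 6 + 135 = 141$)
$f = 27$ ($f = 4 - -23 = 4 + 23 = 27$)
$f F C = 27 \left(- \frac{124}{13}\right) 141 = \left(- \frac{3348}{13}\right) 141 = - \frac{472068}{13}$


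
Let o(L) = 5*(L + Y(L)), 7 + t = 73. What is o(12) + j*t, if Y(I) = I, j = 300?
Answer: 19920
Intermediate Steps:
t = 66 (t = -7 + 73 = 66)
o(L) = 10*L (o(L) = 5*(L + L) = 5*(2*L) = 10*L)
o(12) + j*t = 10*12 + 300*66 = 120 + 19800 = 19920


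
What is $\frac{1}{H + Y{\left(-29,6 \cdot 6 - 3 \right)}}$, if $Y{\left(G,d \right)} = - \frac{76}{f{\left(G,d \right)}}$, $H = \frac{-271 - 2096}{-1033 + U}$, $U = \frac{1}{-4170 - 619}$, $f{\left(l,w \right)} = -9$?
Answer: $\frac{44523342}{477994955} \approx 0.093146$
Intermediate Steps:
$U = - \frac{1}{4789}$ ($U = \frac{1}{-4789} = - \frac{1}{4789} \approx -0.00020881$)
$H = \frac{11335563}{4947038}$ ($H = \frac{-271 - 2096}{-1033 - \frac{1}{4789}} = - \frac{2367}{- \frac{4947038}{4789}} = \left(-2367\right) \left(- \frac{4789}{4947038}\right) = \frac{11335563}{4947038} \approx 2.2914$)
$Y{\left(G,d \right)} = \frac{76}{9}$ ($Y{\left(G,d \right)} = - \frac{76}{-9} = \left(-76\right) \left(- \frac{1}{9}\right) = \frac{76}{9}$)
$\frac{1}{H + Y{\left(-29,6 \cdot 6 - 3 \right)}} = \frac{1}{\frac{11335563}{4947038} + \frac{76}{9}} = \frac{1}{\frac{477994955}{44523342}} = \frac{44523342}{477994955}$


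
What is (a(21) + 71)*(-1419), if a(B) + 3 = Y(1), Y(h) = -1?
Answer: -95073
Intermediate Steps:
a(B) = -4 (a(B) = -3 - 1 = -4)
(a(21) + 71)*(-1419) = (-4 + 71)*(-1419) = 67*(-1419) = -95073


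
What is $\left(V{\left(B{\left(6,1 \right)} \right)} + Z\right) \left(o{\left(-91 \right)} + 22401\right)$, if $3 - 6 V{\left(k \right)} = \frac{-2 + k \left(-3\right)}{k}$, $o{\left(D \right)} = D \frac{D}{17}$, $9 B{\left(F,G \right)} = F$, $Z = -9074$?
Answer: $- \frac{3530091605}{17} \approx -2.0765 \cdot 10^{8}$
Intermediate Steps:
$B{\left(F,G \right)} = \frac{F}{9}$
$o{\left(D \right)} = \frac{D^{2}}{17}$ ($o{\left(D \right)} = D D \frac{1}{17} = D \frac{D}{17} = \frac{D^{2}}{17}$)
$V{\left(k \right)} = \frac{1}{2} - \frac{-2 - 3 k}{6 k}$ ($V{\left(k \right)} = \frac{1}{2} - \frac{\left(-2 + k \left(-3\right)\right) \frac{1}{k}}{6} = \frac{1}{2} - \frac{\left(-2 - 3 k\right) \frac{1}{k}}{6} = \frac{1}{2} - \frac{\frac{1}{k} \left(-2 - 3 k\right)}{6} = \frac{1}{2} - \frac{-2 - 3 k}{6 k}$)
$\left(V{\left(B{\left(6,1 \right)} \right)} + Z\right) \left(o{\left(-91 \right)} + 22401\right) = \left(\frac{\frac{1}{3} + \frac{1}{9} \cdot 6}{\frac{1}{9} \cdot 6} - 9074\right) \left(\frac{\left(-91\right)^{2}}{17} + 22401\right) = \left(\frac{\frac{1}{3} + \frac{2}{3}}{\frac{2}{3}} - 9074\right) \left(\frac{1}{17} \cdot 8281 + 22401\right) = \left(\frac{3}{2} \cdot 1 - 9074\right) \left(\frac{8281}{17} + 22401\right) = \left(\frac{3}{2} - 9074\right) \frac{389098}{17} = \left(- \frac{18145}{2}\right) \frac{389098}{17} = - \frac{3530091605}{17}$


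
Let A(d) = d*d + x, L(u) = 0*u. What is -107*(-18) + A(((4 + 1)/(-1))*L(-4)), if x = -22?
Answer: 1904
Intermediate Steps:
L(u) = 0
A(d) = -22 + d² (A(d) = d*d - 22 = d² - 22 = -22 + d²)
-107*(-18) + A(((4 + 1)/(-1))*L(-4)) = -107*(-18) + (-22 + (((4 + 1)/(-1))*0)²) = 1926 + (-22 + ((5*(-1))*0)²) = 1926 + (-22 + (-5*0)²) = 1926 + (-22 + 0²) = 1926 + (-22 + 0) = 1926 - 22 = 1904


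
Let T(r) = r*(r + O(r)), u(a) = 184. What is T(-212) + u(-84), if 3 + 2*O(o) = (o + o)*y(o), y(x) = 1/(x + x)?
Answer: 45340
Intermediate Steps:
y(x) = 1/(2*x)
O(o) = -1 (O(o) = -3/2 + ((o + o)*(1/(2*o)))/2 = -3/2 + ((2*o)*(1/(2*o)))/2 = -3/2 + (½)*1 = -3/2 + ½ = -1)
T(r) = r*(-1 + r) (T(r) = r*(r - 1) = r*(-1 + r))
T(-212) + u(-84) = -212*(-1 - 212) + 184 = -212*(-213) + 184 = 45156 + 184 = 45340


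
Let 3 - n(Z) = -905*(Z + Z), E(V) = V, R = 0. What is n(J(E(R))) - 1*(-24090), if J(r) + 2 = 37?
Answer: 87443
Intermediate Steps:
J(r) = 35 (J(r) = -2 + 37 = 35)
n(Z) = 3 + 1810*Z (n(Z) = 3 - (-905)*(Z + Z) = 3 - (-905)*2*Z = 3 - (-1810)*Z = 3 + 1810*Z)
n(J(E(R))) - 1*(-24090) = (3 + 1810*35) - 1*(-24090) = (3 + 63350) + 24090 = 63353 + 24090 = 87443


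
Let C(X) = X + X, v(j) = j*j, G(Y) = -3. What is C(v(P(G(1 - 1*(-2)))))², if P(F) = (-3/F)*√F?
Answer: 36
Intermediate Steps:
P(F) = -3/√F
v(j) = j²
C(X) = 2*X
C(v(P(G(1 - 1*(-2)))))² = (2*(-(-1)*I*√3)²)² = (2*(I*√3)²)² = (2*(-3))² = (-6)² = 36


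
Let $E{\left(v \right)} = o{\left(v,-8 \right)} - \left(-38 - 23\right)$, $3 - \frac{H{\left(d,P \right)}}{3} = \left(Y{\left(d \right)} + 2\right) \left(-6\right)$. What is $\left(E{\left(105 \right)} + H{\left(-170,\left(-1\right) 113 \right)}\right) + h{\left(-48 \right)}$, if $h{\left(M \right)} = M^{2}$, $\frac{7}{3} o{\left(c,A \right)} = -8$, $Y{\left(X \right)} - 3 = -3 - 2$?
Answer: $\frac{16594}{7} \approx 2370.6$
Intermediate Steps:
$Y{\left(X \right)} = -2$ ($Y{\left(X \right)} = 3 - 5 = -2$)
$o{\left(c,A \right)} = - \frac{24}{7}$ ($o{\left(c,A \right)} = \frac{3}{7} \left(-8\right) = - \frac{24}{7}$)
$H{\left(d,P \right)} = 9$ ($H{\left(d,P \right)} = 9 - 3 \left(-2 + 2\right) \left(-6\right) = 9 - 3 \cdot 0 \left(-6\right) = 9 - 0 = 9 + 0 = 9$)
$E{\left(v \right)} = \frac{403}{7}$ ($E{\left(v \right)} = - \frac{24}{7} - \left(-38 - 23\right) = - \frac{24}{7} - -61 = - \frac{24}{7} + 61 = \frac{403}{7}$)
$\left(E{\left(105 \right)} + H{\left(-170,\left(-1\right) 113 \right)}\right) + h{\left(-48 \right)} = \left(\frac{403}{7} + 9\right) + \left(-48\right)^{2} = \frac{466}{7} + 2304 = \frac{16594}{7}$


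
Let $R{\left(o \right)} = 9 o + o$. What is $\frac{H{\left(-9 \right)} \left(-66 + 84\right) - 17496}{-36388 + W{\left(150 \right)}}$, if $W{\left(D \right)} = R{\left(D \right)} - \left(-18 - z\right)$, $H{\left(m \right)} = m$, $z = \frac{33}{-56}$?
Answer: $\frac{988848}{1952753} \approx 0.50639$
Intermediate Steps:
$z = - \frac{33}{56}$ ($z = 33 \left(- \frac{1}{56}\right) = - \frac{33}{56} \approx -0.58929$)
$R{\left(o \right)} = 10 o$
$W{\left(D \right)} = \frac{975}{56} + 10 D$ ($W{\left(D \right)} = 10 D - \left(-18 - - \frac{33}{56}\right) = 10 D - \left(-18 + \frac{33}{56}\right) = 10 D - - \frac{975}{56} = 10 D + \frac{975}{56} = \frac{975}{56} + 10 D$)
$\frac{H{\left(-9 \right)} \left(-66 + 84\right) - 17496}{-36388 + W{\left(150 \right)}} = \frac{- 9 \left(-66 + 84\right) - 17496}{-36388 + \left(\frac{975}{56} + 10 \cdot 150\right)} = \frac{\left(-9\right) 18 - 17496}{-36388 + \left(\frac{975}{56} + 1500\right)} = \frac{-162 - 17496}{-36388 + \frac{84975}{56}} = - \frac{17658}{- \frac{1952753}{56}} = \left(-17658\right) \left(- \frac{56}{1952753}\right) = \frac{988848}{1952753}$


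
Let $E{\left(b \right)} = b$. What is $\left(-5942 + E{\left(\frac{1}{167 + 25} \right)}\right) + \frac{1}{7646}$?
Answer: $- \frac{4361519153}{734016} \approx -5942.0$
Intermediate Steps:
$\left(-5942 + E{\left(\frac{1}{167 + 25} \right)}\right) + \frac{1}{7646} = \left(-5942 + \frac{1}{167 + 25}\right) + \frac{1}{7646} = \left(-5942 + \frac{1}{192}\right) + \frac{1}{7646} = - \frac{1140863}{192} + \frac{1}{7646} = - \frac{4361519153}{734016}$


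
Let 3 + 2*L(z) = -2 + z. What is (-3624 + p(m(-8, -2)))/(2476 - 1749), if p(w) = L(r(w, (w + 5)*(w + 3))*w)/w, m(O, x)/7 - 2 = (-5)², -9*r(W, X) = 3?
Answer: -684970/137403 ≈ -4.9851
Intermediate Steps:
r(W, X) = -⅓ (r(W, X) = -⅑*3 = -⅓)
m(O, x) = 189 (m(O, x) = 14 + 7*(-5)² = 14 + 7*25 = 14 + 175 = 189)
L(z) = -5/2 + z/2 (L(z) = -3/2 + (-2 + z)/2 = -3/2 + (-1 + z/2) = -5/2 + z/2)
p(w) = (-5/2 - w/6)/w (p(w) = (-5/2 + (-w/3)/2)/w = (-5/2 - w/6)/w)
(-3624 + p(m(-8, -2)))/(2476 - 1749) = (-3624 + (⅙)*(-15 - 1*189)/189)/(2476 - 1749) = (-3624 + (⅙)*(1/189)*(-15 - 189))/727 = (-3624 + (⅙)*(1/189)*(-204))*(1/727) = (-3624 - 34/189)*(1/727) = -684970/189*1/727 = -684970/137403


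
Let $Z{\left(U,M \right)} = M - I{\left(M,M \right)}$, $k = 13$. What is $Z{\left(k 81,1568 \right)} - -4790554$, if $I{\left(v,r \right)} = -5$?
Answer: $4792127$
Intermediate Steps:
$Z{\left(U,M \right)} = 5 + M$ ($Z{\left(U,M \right)} = M - -5 = M + 5 = 5 + M$)
$Z{\left(k 81,1568 \right)} - -4790554 = \left(5 + 1568\right) - -4790554 = 1573 + 4790554 = 4792127$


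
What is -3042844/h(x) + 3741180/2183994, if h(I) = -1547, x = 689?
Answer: 158365253438/80443779 ≈ 1968.6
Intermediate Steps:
-3042844/h(x) + 3741180/2183994 = -3042844/(-1547) + 3741180/2183994 = -3042844*(-1/1547) + 3741180*(1/2183994) = 434692/221 + 623530/363999 = 158365253438/80443779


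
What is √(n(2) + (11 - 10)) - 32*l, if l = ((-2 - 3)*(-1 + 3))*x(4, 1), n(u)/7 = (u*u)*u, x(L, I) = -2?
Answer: -640 + √57 ≈ -632.45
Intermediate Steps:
n(u) = 7*u³ (n(u) = 7*((u*u)*u) = 7*(u²*u) = 7*u³)
l = 20 (l = ((-2 - 3)*(-1 + 3))*(-2) = -5*2*(-2) = -10*(-2) = 20)
√(n(2) + (11 - 10)) - 32*l = √(7*2³ + (11 - 10)) - 32*20 = √(7*8 + 1) - 640 = √(56 + 1) - 640 = √57 - 640 = -640 + √57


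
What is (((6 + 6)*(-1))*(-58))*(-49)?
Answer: -34104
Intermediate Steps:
(((6 + 6)*(-1))*(-58))*(-49) = ((12*(-1))*(-58))*(-49) = -12*(-58)*(-49) = 696*(-49) = -34104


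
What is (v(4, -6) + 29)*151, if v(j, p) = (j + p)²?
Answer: 4983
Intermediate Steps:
(v(4, -6) + 29)*151 = ((4 - 6)² + 29)*151 = ((-2)² + 29)*151 = (4 + 29)*151 = 33*151 = 4983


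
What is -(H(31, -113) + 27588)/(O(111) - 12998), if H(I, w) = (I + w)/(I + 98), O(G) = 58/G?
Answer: 13167449/6203696 ≈ 2.1225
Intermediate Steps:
H(I, w) = (I + w)/(98 + I)
-(H(31, -113) + 27588)/(O(111) - 12998) = -((31 - 113)/(98 + 31) + 27588)/(58/111 - 12998) = -(-82/129 + 27588)/(58*(1/111) - 12998) = -((1/129)*(-82) + 27588)/(58/111 - 12998) = -(-82/129 + 27588)/(-1442720/111) = -3558770*(-111)/(129*1442720) = -1*(-13167449/6203696) = 13167449/6203696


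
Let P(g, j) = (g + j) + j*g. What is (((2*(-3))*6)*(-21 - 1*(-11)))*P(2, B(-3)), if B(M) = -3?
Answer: -2520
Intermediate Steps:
P(g, j) = g + j + g*j (P(g, j) = (g + j) + g*j = g + j + g*j)
(((2*(-3))*6)*(-21 - 1*(-11)))*P(2, B(-3)) = (((2*(-3))*6)*(-21 - 1*(-11)))*(2 - 3 + 2*(-3)) = ((-6*6)*(-21 + 11))*(2 - 3 - 6) = -36*(-10)*(-7) = 360*(-7) = -2520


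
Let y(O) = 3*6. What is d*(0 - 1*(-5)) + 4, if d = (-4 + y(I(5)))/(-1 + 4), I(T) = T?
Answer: 82/3 ≈ 27.333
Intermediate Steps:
y(O) = 18
d = 14/3 (d = (-4 + 18)/(-1 + 4) = 14/3 ≈ 4.6667)
d*(0 - 1*(-5)) + 4 = 14*(0 - 1*(-5))/3 + 4 = 14*(0 + 5)/3 + 4 = (14/3)*5 + 4 = 70/3 + 4 = 82/3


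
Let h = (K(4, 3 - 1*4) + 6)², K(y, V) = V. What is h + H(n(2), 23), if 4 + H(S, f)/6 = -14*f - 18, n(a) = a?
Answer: -2039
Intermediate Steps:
H(S, f) = -132 - 84*f (H(S, f) = -24 + 6*(-14*f - 18) = -24 + 6*(-18 - 14*f) = -24 + (-108 - 84*f) = -132 - 84*f)
h = 25 (h = ((3 - 1*4) + 6)² = ((3 - 4) + 6)² = (-1 + 6)² = 5² = 25)
h + H(n(2), 23) = 25 + (-132 - 84*23) = 25 + (-132 - 1932) = 25 - 2064 = -2039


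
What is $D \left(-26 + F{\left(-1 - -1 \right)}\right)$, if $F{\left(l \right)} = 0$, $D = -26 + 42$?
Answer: $-416$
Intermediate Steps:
$D = 16$
$D \left(-26 + F{\left(-1 - -1 \right)}\right) = 16 \left(-26 + 0\right) = 16 \left(-26\right) = -416$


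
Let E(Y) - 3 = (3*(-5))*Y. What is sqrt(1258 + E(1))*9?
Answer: 9*sqrt(1246) ≈ 317.69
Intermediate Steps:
E(Y) = 3 - 15*Y (E(Y) = 3 + (3*(-5))*Y = 3 - 15*Y)
sqrt(1258 + E(1))*9 = sqrt(1258 + (3 - 15*1))*9 = sqrt(1258 + (3 - 15))*9 = sqrt(1258 - 12)*9 = sqrt(1246)*9 = 9*sqrt(1246)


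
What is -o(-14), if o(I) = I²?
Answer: -196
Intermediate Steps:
-o(-14) = -1*(-14)² = -1*196 = -196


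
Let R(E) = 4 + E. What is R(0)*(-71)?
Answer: -284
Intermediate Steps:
R(0)*(-71) = (4 + 0)*(-71) = 4*(-71) = -284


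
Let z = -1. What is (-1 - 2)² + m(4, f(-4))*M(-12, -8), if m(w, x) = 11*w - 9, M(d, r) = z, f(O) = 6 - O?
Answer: -26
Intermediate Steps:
M(d, r) = -1
m(w, x) = -9 + 11*w
(-1 - 2)² + m(4, f(-4))*M(-12, -8) = (-1 - 2)² + (-9 + 11*4)*(-1) = (-3)² + (-9 + 44)*(-1) = 9 + 35*(-1) = 9 - 35 = -26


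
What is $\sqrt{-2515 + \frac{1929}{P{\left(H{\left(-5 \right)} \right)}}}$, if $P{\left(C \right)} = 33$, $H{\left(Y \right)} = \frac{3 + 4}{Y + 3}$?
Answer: $\frac{i \sqrt{297242}}{11} \approx 49.564 i$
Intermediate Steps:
$H{\left(Y \right)} = \frac{7}{3 + Y}$
$\sqrt{-2515 + \frac{1929}{P{\left(H{\left(-5 \right)} \right)}}} = \sqrt{-2515 + \frac{1929}{33}} = \sqrt{-2515 + 1929 \cdot \frac{1}{33}} = \sqrt{-2515 + \frac{643}{11}} = \sqrt{- \frac{27022}{11}} = \frac{i \sqrt{297242}}{11}$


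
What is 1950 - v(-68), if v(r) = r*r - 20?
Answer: -2654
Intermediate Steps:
v(r) = -20 + r² (v(r) = r² - 20 = -20 + r²)
1950 - v(-68) = 1950 - (-20 + (-68)²) = 1950 - (-20 + 4624) = 1950 - 1*4604 = 1950 - 4604 = -2654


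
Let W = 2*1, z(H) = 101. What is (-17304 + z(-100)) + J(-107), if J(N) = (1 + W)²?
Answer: -17194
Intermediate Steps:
W = 2
J(N) = 9 (J(N) = (1 + 2)² = 3² = 9)
(-17304 + z(-100)) + J(-107) = (-17304 + 101) + 9 = -17203 + 9 = -17194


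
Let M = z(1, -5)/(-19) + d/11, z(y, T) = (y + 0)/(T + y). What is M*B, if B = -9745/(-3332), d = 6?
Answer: 4550915/2785552 ≈ 1.6338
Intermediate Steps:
z(y, T) = y/(T + y)
M = 467/836 (M = (1/(-5 + 1))/(-19) + 6/11 = (1/(-4))*(-1/19) + 6*(1/11) = (1*(-¼))*(-1/19) + 6/11 = -¼*(-1/19) + 6/11 = 1/76 + 6/11 = 467/836 ≈ 0.55861)
B = 9745/3332 (B = -9745*(-1/3332) = 9745/3332 ≈ 2.9247)
M*B = (467/836)*(9745/3332) = 4550915/2785552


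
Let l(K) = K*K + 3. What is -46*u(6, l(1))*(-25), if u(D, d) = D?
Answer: 6900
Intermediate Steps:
l(K) = 3 + K**2 (l(K) = K**2 + 3 = 3 + K**2)
-46*u(6, l(1))*(-25) = -46*6*(-25) = -276*(-25) = 6900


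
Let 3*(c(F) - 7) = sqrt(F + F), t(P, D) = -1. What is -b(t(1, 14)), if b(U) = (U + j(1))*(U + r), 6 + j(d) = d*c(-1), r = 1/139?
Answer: 46*I*sqrt(2)/139 ≈ 0.46801*I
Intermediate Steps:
c(F) = 7 + sqrt(2)*sqrt(F)/3 (c(F) = 7 + sqrt(F + F)/3 = 7 + sqrt(2*F)/3 = 7 + (sqrt(2)*sqrt(F))/3 = 7 + sqrt(2)*sqrt(F)/3)
r = 1/139 ≈ 0.0071942
j(d) = -6 + d*(7 + I*sqrt(2)/3) (j(d) = -6 + d*(7 + sqrt(2)*sqrt(-1)/3) = -6 + d*(7 + sqrt(2)*I/3) = -6 + d*(7 + I*sqrt(2)/3))
b(U) = (1/139 + U)*(1 + U + I*sqrt(2)/3) (b(U) = (U + (-6 + (1/3)*1*(21 + I*sqrt(2))))*(U + 1/139) = (U + (-6 + (7 + I*sqrt(2)/3)))*(1/139 + U) = (U + (1 + I*sqrt(2)/3))*(1/139 + U) = (1 + U + I*sqrt(2)/3)*(1/139 + U) = (1/139 + U)*(1 + U + I*sqrt(2)/3))
-b(t(1, 14)) = -(1/139 + (-1)**2 + (140/139)*(-1) + I*sqrt(2)/417 + (1/3)*I*(-1)*sqrt(2)) = -(1/139 + 1 - 140/139 + I*sqrt(2)/417 - I*sqrt(2)/3) = -(-46)*I*sqrt(2)/139 = 46*I*sqrt(2)/139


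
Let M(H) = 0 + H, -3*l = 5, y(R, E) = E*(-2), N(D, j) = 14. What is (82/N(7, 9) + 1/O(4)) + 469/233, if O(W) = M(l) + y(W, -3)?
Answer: 171761/21203 ≈ 8.1008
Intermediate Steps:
y(R, E) = -2*E
l = -5/3 (l = -⅓*5 = -5/3 ≈ -1.6667)
M(H) = H
O(W) = 13/3 (O(W) = -5/3 - 2*(-3) = -5/3 + 6 = 13/3)
(82/N(7, 9) + 1/O(4)) + 469/233 = (82/14 + 1/(13/3)) + 469/233 = (82*(1/14) + 1*(3/13)) + 469*(1/233) = (41/7 + 3/13) + 469/233 = 554/91 + 469/233 = 171761/21203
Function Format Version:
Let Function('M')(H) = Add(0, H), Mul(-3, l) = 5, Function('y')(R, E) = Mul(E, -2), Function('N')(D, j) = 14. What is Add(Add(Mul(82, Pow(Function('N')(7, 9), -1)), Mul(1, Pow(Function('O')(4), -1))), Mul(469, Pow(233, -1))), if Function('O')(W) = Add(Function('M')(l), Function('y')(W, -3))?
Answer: Rational(171761, 21203) ≈ 8.1008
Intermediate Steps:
Function('y')(R, E) = Mul(-2, E)
l = Rational(-5, 3) (l = Mul(Rational(-1, 3), 5) = Rational(-5, 3) ≈ -1.6667)
Function('M')(H) = H
Function('O')(W) = Rational(13, 3) (Function('O')(W) = Add(Rational(-5, 3), Mul(-2, -3)) = Add(Rational(-5, 3), 6) = Rational(13, 3))
Add(Add(Mul(82, Pow(Function('N')(7, 9), -1)), Mul(1, Pow(Function('O')(4), -1))), Mul(469, Pow(233, -1))) = Add(Add(Mul(82, Pow(14, -1)), Mul(1, Pow(Rational(13, 3), -1))), Mul(469, Pow(233, -1))) = Add(Add(Mul(82, Rational(1, 14)), Mul(1, Rational(3, 13))), Mul(469, Rational(1, 233))) = Add(Add(Rational(41, 7), Rational(3, 13)), Rational(469, 233)) = Add(Rational(554, 91), Rational(469, 233)) = Rational(171761, 21203)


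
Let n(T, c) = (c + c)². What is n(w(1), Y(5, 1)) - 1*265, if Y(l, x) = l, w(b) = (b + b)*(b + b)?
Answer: -165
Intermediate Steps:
w(b) = 4*b² (w(b) = (2*b)*(2*b) = 4*b²)
n(T, c) = 4*c² (n(T, c) = (2*c)² = 4*c²)
n(w(1), Y(5, 1)) - 1*265 = 4*5² - 1*265 = 4*25 - 265 = 100 - 265 = -165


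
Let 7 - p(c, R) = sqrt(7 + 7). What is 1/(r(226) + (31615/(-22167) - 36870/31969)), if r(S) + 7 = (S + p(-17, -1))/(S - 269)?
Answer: -13926626526565130948073/208866304465444753614043 - 21594363189731493147*sqrt(14)/208866304465444753614043 ≈ -0.067064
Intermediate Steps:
p(c, R) = 7 - sqrt(14) (p(c, R) = 7 - sqrt(7 + 7) = 7 - sqrt(14))
r(S) = -7 + (7 + S - sqrt(14))/(-269 + S) (r(S) = -7 + (S + (7 - sqrt(14)))/(S - 269) = -7 + (7 + S - sqrt(14))/(-269 + S))
1/(r(226) + (31615/(-22167) - 36870/31969)) = 1/((1890 - sqrt(14) - 6*226)/(-269 + 226) + (31615/(-22167) - 36870/31969)) = 1/((1890 - sqrt(14) - 1356)/(-43) + (31615*(-1/22167) - 36870*1/31969)) = 1/(-(534 - sqrt(14))/43 + (-31615/22167 - 36870/31969)) = 1/((-534/43 + sqrt(14)/43) - 1827997225/708656823) = 1/(-457026624157/30472243389 + sqrt(14)/43)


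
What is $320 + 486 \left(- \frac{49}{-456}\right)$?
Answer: $\frac{28289}{76} \approx 372.22$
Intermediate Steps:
$320 + 486 \left(- \frac{49}{-456}\right) = 320 + 486 \left(\left(-49\right) \left(- \frac{1}{456}\right)\right) = 320 + 486 \cdot \frac{49}{456} = 320 + \frac{3969}{76} = \frac{28289}{76}$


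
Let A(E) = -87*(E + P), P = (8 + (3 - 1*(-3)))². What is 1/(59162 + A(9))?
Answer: 1/41327 ≈ 2.4197e-5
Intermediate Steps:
P = 196 (P = (8 + (3 + 3))² = (8 + 6)² = 14² = 196)
A(E) = -17052 - 87*E (A(E) = -87*(E + 196) = -87*(196 + E) = -17052 - 87*E)
1/(59162 + A(9)) = 1/(59162 + (-17052 - 87*9)) = 1/(59162 + (-17052 - 783)) = 1/(59162 - 17835) = 1/41327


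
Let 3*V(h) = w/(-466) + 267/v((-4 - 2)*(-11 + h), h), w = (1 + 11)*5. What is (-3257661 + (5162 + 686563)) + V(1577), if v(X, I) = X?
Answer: -5617521689545/2189268 ≈ -2.5659e+6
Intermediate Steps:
w = 60 (w = 12*5 = 60)
V(h) = -10/233 + 89/(66 - 6*h) (V(h) = (60/(-466) + 267/(((-4 - 2)*(-11 + h))))/3 = (60*(-1/466) + 267/((-6*(-11 + h))))/3 = (-30/233 + 267/(66 - 6*h))/3 = -10/233 + 89/(66 - 6*h))
(-3257661 + (5162 + 686563)) + V(1577) = (-3257661 + (5162 + 686563)) + (-20077 - 60*1577)/(1398*(-11 + 1577)) = (-3257661 + 691725) + (1/1398)*(-20077 - 94620)/1566 = -2565936 + (1/1398)*(1/1566)*(-114697) = -2565936 - 114697/2189268 = -5617521689545/2189268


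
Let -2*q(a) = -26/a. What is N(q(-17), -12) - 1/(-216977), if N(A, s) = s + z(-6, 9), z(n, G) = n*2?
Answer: -5207447/216977 ≈ -24.000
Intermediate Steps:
z(n, G) = 2*n
q(a) = 13/a (q(a) = -(-13)/a = 13/a)
N(A, s) = -12 + s (N(A, s) = s + 2*(-6) = s - 12 = -12 + s)
N(q(-17), -12) - 1/(-216977) = (-12 - 12) - 1/(-216977) = -24 - 1*(-1/216977) = -24 + 1/216977 = -5207447/216977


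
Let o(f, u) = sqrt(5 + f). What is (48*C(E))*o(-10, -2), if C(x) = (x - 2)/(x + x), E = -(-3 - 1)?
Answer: 12*I*sqrt(5) ≈ 26.833*I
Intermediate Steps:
E = 4 (E = -1*(-4) = 4)
C(x) = (-2 + x)/(2*x) (C(x) = (-2 + x)/((2*x)) = (-2 + x)*(1/(2*x)) = (-2 + x)/(2*x))
(48*C(E))*o(-10, -2) = (48*((1/2)*(-2 + 4)/4))*sqrt(5 - 10) = (48*((1/2)*(1/4)*2))*sqrt(-5) = (48*(1/4))*(I*sqrt(5)) = 12*(I*sqrt(5)) = 12*I*sqrt(5)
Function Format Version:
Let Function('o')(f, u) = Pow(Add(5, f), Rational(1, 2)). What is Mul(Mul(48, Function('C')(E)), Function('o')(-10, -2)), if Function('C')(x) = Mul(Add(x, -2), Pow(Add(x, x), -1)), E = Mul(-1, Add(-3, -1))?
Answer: Mul(12, I, Pow(5, Rational(1, 2))) ≈ Mul(26.833, I)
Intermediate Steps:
E = 4 (E = Mul(-1, -4) = 4)
Function('C')(x) = Mul(Rational(1, 2), Pow(x, -1), Add(-2, x)) (Function('C')(x) = Mul(Add(-2, x), Pow(Mul(2, x), -1)) = Mul(Add(-2, x), Mul(Rational(1, 2), Pow(x, -1))) = Mul(Rational(1, 2), Pow(x, -1), Add(-2, x)))
Mul(Mul(48, Function('C')(E)), Function('o')(-10, -2)) = Mul(Mul(48, Mul(Rational(1, 2), Pow(4, -1), Add(-2, 4))), Pow(Add(5, -10), Rational(1, 2))) = Mul(Mul(48, Mul(Rational(1, 2), Rational(1, 4), 2)), Pow(-5, Rational(1, 2))) = Mul(Mul(48, Rational(1, 4)), Mul(I, Pow(5, Rational(1, 2)))) = Mul(12, Mul(I, Pow(5, Rational(1, 2)))) = Mul(12, I, Pow(5, Rational(1, 2)))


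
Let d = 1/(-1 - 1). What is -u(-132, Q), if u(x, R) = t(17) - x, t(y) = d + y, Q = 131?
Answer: -297/2 ≈ -148.50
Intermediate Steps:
d = -½ (d = 1/(-2) = -½ ≈ -0.50000)
t(y) = -½ + y
u(x, R) = 33/2 - x (u(x, R) = (-½ + 17) - x = 33/2 - x)
-u(-132, Q) = -(33/2 - 1*(-132)) = -(33/2 + 132) = -1*297/2 = -297/2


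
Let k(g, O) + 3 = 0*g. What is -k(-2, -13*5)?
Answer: 3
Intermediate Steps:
k(g, O) = -3 (k(g, O) = -3 + 0*g = -3 + 0 = -3)
-k(-2, -13*5) = -1*(-3) = 3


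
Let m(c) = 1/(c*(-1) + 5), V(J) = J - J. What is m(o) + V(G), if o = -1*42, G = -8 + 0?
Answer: 1/47 ≈ 0.021277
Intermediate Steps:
G = -8
V(J) = 0
o = -42
m(c) = 1/(5 - c) (m(c) = 1/(-c + 5) = 1/(5 - c))
m(o) + V(G) = -1/(-5 - 42) + 0 = -1/(-47) + 0 = -1*(-1/47) + 0 = 1/47 + 0 = 1/47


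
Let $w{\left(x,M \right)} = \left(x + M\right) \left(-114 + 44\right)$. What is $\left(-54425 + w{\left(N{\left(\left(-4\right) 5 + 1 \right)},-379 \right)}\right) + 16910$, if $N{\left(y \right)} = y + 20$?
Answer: $-11055$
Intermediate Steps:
$N{\left(y \right)} = 20 + y$
$w{\left(x,M \right)} = - 70 M - 70 x$ ($w{\left(x,M \right)} = \left(M + x\right) \left(-70\right) = - 70 M - 70 x$)
$\left(-54425 + w{\left(N{\left(\left(-4\right) 5 + 1 \right)},-379 \right)}\right) + 16910 = \left(-54425 - \left(-26530 + 70 \left(20 + \left(\left(-4\right) 5 + 1\right)\right)\right)\right) + 16910 = \left(-54425 + \left(26530 - 70 \left(20 + \left(-20 + 1\right)\right)\right)\right) + 16910 = \left(-54425 + \left(26530 - 70 \left(20 - 19\right)\right)\right) + 16910 = \left(-54425 + \left(26530 - 70\right)\right) + 16910 = \left(-54425 + 26460\right) + 16910 = -27965 + 16910 = -11055$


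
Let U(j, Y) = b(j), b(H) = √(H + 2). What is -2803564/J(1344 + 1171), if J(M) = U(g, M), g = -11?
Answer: 2803564*I/3 ≈ 9.3452e+5*I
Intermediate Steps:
b(H) = √(2 + H)
U(j, Y) = √(2 + j)
J(M) = 3*I (J(M) = √(2 - 11) = √(-9) = 3*I)
-2803564/J(1344 + 1171) = -2803564*(-I/3) = -(-2803564)*I/3 = 2803564*I/3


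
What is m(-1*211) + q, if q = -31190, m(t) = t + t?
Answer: -31612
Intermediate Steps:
m(t) = 2*t
m(-1*211) + q = 2*(-1*211) - 31190 = 2*(-211) - 31190 = -422 - 31190 = -31612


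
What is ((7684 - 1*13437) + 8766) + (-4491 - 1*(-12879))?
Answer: 11401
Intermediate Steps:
((7684 - 1*13437) + 8766) + (-4491 - 1*(-12879)) = ((7684 - 13437) + 8766) + (-4491 + 12879) = (-5753 + 8766) + 8388 = 3013 + 8388 = 11401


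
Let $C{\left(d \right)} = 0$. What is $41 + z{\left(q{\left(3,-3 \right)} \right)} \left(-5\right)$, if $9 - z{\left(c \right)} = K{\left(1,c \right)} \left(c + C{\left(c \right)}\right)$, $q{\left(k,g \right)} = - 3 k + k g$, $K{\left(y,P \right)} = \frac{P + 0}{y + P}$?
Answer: $- \frac{1688}{17} \approx -99.294$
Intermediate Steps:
$K{\left(y,P \right)} = \frac{P}{P + y}$
$q{\left(k,g \right)} = - 3 k + g k$
$z{\left(c \right)} = 9 - \frac{c^{2}}{1 + c}$ ($z{\left(c \right)} = 9 - \frac{c}{c + 1} \left(c + 0\right) = 9 - \frac{c}{1 + c} c = 9 - \frac{c^{2}}{1 + c}$)
$41 + z{\left(q{\left(3,-3 \right)} \right)} \left(-5\right) = 41 + \frac{9 - \left(3 \left(-3 - 3\right)\right)^{2} + 9 \cdot 3 \left(-3 - 3\right)}{1 + 3 \left(-3 - 3\right)} \left(-5\right) = 41 + \frac{9 - \left(3 \left(-6\right)\right)^{2} + 9 \cdot 3 \left(-6\right)}{1 + 3 \left(-6\right)} \left(-5\right) = 41 + \frac{9 - \left(-18\right)^{2} + 9 \left(-18\right)}{1 - 18} \left(-5\right) = 41 + \frac{9 - 324 - 162}{-17} \left(-5\right) = 41 + - \frac{9 - 324 - 162}{17} \left(-5\right) = 41 + \left(- \frac{1}{17}\right) \left(-477\right) \left(-5\right) = 41 + \frac{477}{17} \left(-5\right) = 41 - \frac{2385}{17} = - \frac{1688}{17}$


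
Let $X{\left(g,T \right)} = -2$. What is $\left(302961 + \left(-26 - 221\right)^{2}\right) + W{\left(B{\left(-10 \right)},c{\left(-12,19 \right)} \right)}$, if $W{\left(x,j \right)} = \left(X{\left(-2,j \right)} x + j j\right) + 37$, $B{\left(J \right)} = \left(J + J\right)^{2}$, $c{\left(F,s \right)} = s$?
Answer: $363568$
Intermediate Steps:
$B{\left(J \right)} = 4 J^{2}$ ($B{\left(J \right)} = \left(2 J\right)^{2} = 4 J^{2}$)
$W{\left(x,j \right)} = 37 + j^{2} - 2 x$ ($W{\left(x,j \right)} = \left(- 2 x + j j\right) + 37 = \left(- 2 x + j^{2}\right) + 37 = \left(j^{2} - 2 x\right) + 37 = 37 + j^{2} - 2 x$)
$\left(302961 + \left(-26 - 221\right)^{2}\right) + W{\left(B{\left(-10 \right)},c{\left(-12,19 \right)} \right)} = \left(302961 + \left(-26 - 221\right)^{2}\right) + \left(37 + 19^{2} - 2 \cdot 4 \left(-10\right)^{2}\right) = \left(302961 + \left(-247\right)^{2}\right) + \left(37 + 361 - 2 \cdot 4 \cdot 100\right) = \left(302961 + 61009\right) + \left(37 + 361 - 800\right) = 363970 + \left(37 + 361 - 800\right) = 363970 - 402 = 363568$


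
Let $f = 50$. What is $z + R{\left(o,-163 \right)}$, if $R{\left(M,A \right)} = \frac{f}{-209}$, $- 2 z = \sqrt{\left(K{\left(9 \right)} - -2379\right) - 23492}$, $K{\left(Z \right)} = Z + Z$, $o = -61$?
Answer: $- \frac{50}{209} - \frac{i \sqrt{21095}}{2} \approx -0.23923 - 72.621 i$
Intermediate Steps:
$K{\left(Z \right)} = 2 Z$
$z = - \frac{i \sqrt{21095}}{2}$ ($z = - \frac{\sqrt{\left(2 \cdot 9 - -2379\right) - 23492}}{2} = - \frac{\sqrt{\left(18 + 2379\right) - 23492}}{2} = - \frac{\sqrt{2397 - 23492}}{2} = - \frac{\sqrt{-21095}}{2} = - \frac{i \sqrt{21095}}{2} \approx - 72.621 i$)
$R{\left(M,A \right)} = - \frac{50}{209}$ ($R{\left(M,A \right)} = \frac{50}{-209} = 50 \left(- \frac{1}{209}\right) = - \frac{50}{209}$)
$z + R{\left(o,-163 \right)} = - \frac{i \sqrt{21095}}{2} - \frac{50}{209} = - \frac{50}{209} - \frac{i \sqrt{21095}}{2}$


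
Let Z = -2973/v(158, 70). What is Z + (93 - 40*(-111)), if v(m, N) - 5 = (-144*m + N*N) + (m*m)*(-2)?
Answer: 307227048/67775 ≈ 4533.0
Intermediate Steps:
v(m, N) = 5 + N**2 - 144*m - 2*m**2 (v(m, N) = 5 + ((-144*m + N*N) + (m*m)*(-2)) = 5 + ((-144*m + N**2) + m**2*(-2)) = 5 + ((N**2 - 144*m) - 2*m**2) = 5 + (N**2 - 144*m - 2*m**2) = 5 + N**2 - 144*m - 2*m**2)
Z = 2973/67775 (Z = -2973/(5 + 70**2 - 144*158 - 2*158**2) = -2973/(5 + 4900 - 22752 - 2*24964) = -2973/(5 + 4900 - 22752 - 49928) = -2973/(-67775) = -2973*(-1/67775) = 2973/67775 ≈ 0.043866)
Z + (93 - 40*(-111)) = 2973/67775 + (93 - 40*(-111)) = 2973/67775 + (93 + 4440) = 2973/67775 + 4533 = 307227048/67775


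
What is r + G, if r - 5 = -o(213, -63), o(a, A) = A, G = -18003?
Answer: -17935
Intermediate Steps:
r = 68 (r = 5 - 1*(-63) = 5 + 63 = 68)
r + G = 68 - 18003 = -17935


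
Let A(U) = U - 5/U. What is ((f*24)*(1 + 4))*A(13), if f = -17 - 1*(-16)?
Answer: -19680/13 ≈ -1513.8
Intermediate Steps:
f = -1 (f = -17 + 16 = -1)
A(U) = U - 5/U
((f*24)*(1 + 4))*A(13) = ((-1*24)*(1 + 4))*(13 - 5/13) = (-24*5)*(13 - 5*1/13) = -120*(13 - 5/13) = -120*164/13 = -19680/13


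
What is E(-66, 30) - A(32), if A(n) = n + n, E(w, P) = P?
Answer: -34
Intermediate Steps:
A(n) = 2*n
E(-66, 30) - A(32) = 30 - 2*32 = 30 - 1*64 = 30 - 64 = -34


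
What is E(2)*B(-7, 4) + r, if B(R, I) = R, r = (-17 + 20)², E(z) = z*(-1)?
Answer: 23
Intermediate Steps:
E(z) = -z
r = 9 (r = 3² = 9)
E(2)*B(-7, 4) + r = -1*2*(-7) + 9 = -2*(-7) + 9 = 14 + 9 = 23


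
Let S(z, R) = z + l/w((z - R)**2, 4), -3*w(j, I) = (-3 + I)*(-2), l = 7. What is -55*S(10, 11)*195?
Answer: -439725/2 ≈ -2.1986e+5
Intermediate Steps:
w(j, I) = -2 + 2*I/3 (w(j, I) = -(-3 + I)*(-2)/3 = -(6 - 2*I)/3 = -2 + 2*I/3)
S(z, R) = 21/2 + z (S(z, R) = z + 7/(-2 + (2/3)*4) = z + 7/(-2 + 8/3) = z + 7/(2/3) = z + 7*(3/2) = z + 21/2 = 21/2 + z)
-55*S(10, 11)*195 = -55*(21/2 + 10)*195 = -55*41/2*195 = -2255/2*195 = -439725/2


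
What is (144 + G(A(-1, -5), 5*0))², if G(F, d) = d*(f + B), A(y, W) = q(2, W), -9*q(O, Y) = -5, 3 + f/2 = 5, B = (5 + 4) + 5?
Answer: 20736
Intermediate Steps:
B = 14 (B = 9 + 5 = 14)
f = 4 (f = -6 + 2*5 = -6 + 10 = 4)
q(O, Y) = 5/9 (q(O, Y) = -⅑*(-5) = 5/9)
A(y, W) = 5/9
G(F, d) = 18*d (G(F, d) = d*(4 + 14) = d*18 = 18*d)
(144 + G(A(-1, -5), 5*0))² = (144 + 18*(5*0))² = (144 + 18*0)² = (144 + 0)² = 144² = 20736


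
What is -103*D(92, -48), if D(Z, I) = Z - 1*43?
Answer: -5047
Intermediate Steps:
D(Z, I) = -43 + Z (D(Z, I) = Z - 43 = -43 + Z)
-103*D(92, -48) = -103*(-43 + 92) = -103*49 = -5047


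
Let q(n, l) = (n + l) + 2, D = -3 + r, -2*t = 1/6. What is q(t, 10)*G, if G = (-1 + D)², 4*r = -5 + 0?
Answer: 21021/64 ≈ 328.45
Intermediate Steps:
r = -5/4 (r = (-5 + 0)/4 = (¼)*(-5) = -5/4 ≈ -1.2500)
t = -1/12 (t = -½/6 = -½*⅙ = -1/12 ≈ -0.083333)
D = -17/4 (D = -3 - 5/4 = -17/4 ≈ -4.2500)
q(n, l) = 2 + l + n (q(n, l) = (l + n) + 2 = 2 + l + n)
G = 441/16 (G = (-1 - 17/4)² = (-21/4)² = 441/16 ≈ 27.563)
q(t, 10)*G = (2 + 10 - 1/12)*(441/16) = (143/12)*(441/16) = 21021/64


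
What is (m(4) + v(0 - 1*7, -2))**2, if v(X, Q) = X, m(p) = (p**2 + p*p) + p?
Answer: 841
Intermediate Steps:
m(p) = p + 2*p**2 (m(p) = (p**2 + p**2) + p = 2*p**2 + p = p + 2*p**2)
(m(4) + v(0 - 1*7, -2))**2 = (4*(1 + 2*4) + (0 - 1*7))**2 = (4*(1 + 8) + (0 - 7))**2 = (4*9 - 7)**2 = (36 - 7)**2 = 29**2 = 841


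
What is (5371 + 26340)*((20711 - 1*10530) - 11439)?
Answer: -39892438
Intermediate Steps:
(5371 + 26340)*((20711 - 1*10530) - 11439) = 31711*((20711 - 10530) - 11439) = 31711*(10181 - 11439) = 31711*(-1258) = -39892438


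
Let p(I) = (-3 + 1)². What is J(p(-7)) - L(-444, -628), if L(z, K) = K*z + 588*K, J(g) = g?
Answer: 90436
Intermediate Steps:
p(I) = 4 (p(I) = (-2)² = 4)
L(z, K) = 588*K + K*z
J(p(-7)) - L(-444, -628) = 4 - (-628)*(588 - 444) = 4 - (-628)*144 = 4 - 1*(-90432) = 4 + 90432 = 90436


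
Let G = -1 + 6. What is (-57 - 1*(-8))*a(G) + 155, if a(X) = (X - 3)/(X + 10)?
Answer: 2227/15 ≈ 148.47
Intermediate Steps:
G = 5
a(X) = (-3 + X)/(10 + X)
(-57 - 1*(-8))*a(G) + 155 = (-57 - 1*(-8))*((-3 + 5)/(10 + 5)) + 155 = (-57 + 8)*(2/15) + 155 = -49*2/15 + 155 = -98/15 + 155 = 2227/15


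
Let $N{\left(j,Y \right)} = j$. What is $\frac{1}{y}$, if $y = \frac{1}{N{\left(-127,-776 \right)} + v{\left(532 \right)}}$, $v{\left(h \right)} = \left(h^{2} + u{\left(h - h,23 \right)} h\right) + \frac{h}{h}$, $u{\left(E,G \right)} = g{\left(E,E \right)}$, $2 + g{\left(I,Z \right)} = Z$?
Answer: $281834$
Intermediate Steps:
$g{\left(I,Z \right)} = -2 + Z$
$u{\left(E,G \right)} = -2 + E$
$v{\left(h \right)} = 1 + h^{2} - 2 h$ ($v{\left(h \right)} = \left(h^{2} + \left(-2 + \left(h - h\right)\right) h\right) + \frac{h}{h} = \left(h^{2} + \left(-2 + 0\right) h\right) + 1 = \left(h^{2} - 2 h\right) + 1 = 1 + h^{2} - 2 h$)
$y = \frac{1}{281834}$ ($y = \frac{1}{-127 + \left(1 + 532^{2} - 1064\right)} = \frac{1}{-127 + \left(1 + 283024 - 1064\right)} = \frac{1}{-127 + 281961} = \frac{1}{281834} \approx 3.5482 \cdot 10^{-6}$)
$\frac{1}{y} = \frac{1}{\frac{1}{281834}} = 281834$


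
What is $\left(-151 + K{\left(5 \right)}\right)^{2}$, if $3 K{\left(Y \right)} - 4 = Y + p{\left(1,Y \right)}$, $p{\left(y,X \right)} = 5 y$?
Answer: $\frac{192721}{9} \approx 21413.0$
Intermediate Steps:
$K{\left(Y \right)} = 3 + \frac{Y}{3}$ ($K{\left(Y \right)} = \frac{4}{3} + \frac{Y + 5 \cdot 1}{3} = \frac{4}{3} + \frac{Y + 5}{3} = \frac{4}{3} + \frac{5 + Y}{3} = \frac{4}{3} + \left(\frac{5}{3} + \frac{Y}{3}\right) = 3 + \frac{Y}{3}$)
$\left(-151 + K{\left(5 \right)}\right)^{2} = \left(-151 + \left(3 + \frac{1}{3} \cdot 5\right)\right)^{2} = \left(-151 + \left(3 + \frac{5}{3}\right)\right)^{2} = \left(-151 + \frac{14}{3}\right)^{2} = \left(- \frac{439}{3}\right)^{2} = \frac{192721}{9}$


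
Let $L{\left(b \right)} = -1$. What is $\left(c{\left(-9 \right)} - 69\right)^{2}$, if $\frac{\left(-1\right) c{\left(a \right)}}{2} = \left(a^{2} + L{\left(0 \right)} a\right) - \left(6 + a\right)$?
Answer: $65025$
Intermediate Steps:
$c{\left(a \right)} = 12 - 2 a^{2} + 4 a$ ($c{\left(a \right)} = - 2 \left(\left(a^{2} - a\right) - \left(6 + a\right)\right) = - 2 \left(-6 + a^{2} - 2 a\right) = 12 - 2 a^{2} + 4 a$)
$\left(c{\left(-9 \right)} - 69\right)^{2} = \left(\left(12 - 2 \left(-9\right)^{2} + 4 \left(-9\right)\right) - 69\right)^{2} = \left(\left(12 - 162 - 36\right) - 69\right)^{2} = \left(-186 - 69\right)^{2} = \left(-255\right)^{2} = 65025$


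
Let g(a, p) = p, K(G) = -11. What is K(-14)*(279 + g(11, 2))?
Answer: -3091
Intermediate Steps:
K(-14)*(279 + g(11, 2)) = -11*(279 + 2) = -11*281 = -3091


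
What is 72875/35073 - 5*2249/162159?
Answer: 3807647080/1895800869 ≈ 2.0085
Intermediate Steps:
72875/35073 - 5*2249/162159 = 72875*(1/35073) - 11245*1/162159 = 72875/35073 - 11245/162159 = 3807647080/1895800869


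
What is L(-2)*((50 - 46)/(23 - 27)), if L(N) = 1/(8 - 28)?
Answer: 1/20 ≈ 0.050000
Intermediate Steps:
L(N) = -1/20 (L(N) = 1/(-20) = -1/20)
L(-2)*((50 - 46)/(23 - 27)) = -(50 - 46)/(20*(23 - 27)) = -1/(5*(-4)) = -(-1)/(5*4) = -1/20*(-1) = 1/20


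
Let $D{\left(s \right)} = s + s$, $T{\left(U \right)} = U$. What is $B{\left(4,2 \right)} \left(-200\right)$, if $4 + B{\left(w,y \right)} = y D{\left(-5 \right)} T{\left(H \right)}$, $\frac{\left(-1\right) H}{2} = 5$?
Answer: $-39200$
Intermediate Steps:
$H = -10$ ($H = \left(-2\right) 5 = -10$)
$D{\left(s \right)} = 2 s$
$B{\left(w,y \right)} = -4 + 100 y$ ($B{\left(w,y \right)} = -4 + y 2 \left(-5\right) \left(-10\right) = -4 + y \left(-10\right) \left(-10\right) = -4 + - 10 y \left(-10\right) = -4 + 100 y$)
$B{\left(4,2 \right)} \left(-200\right) = \left(-4 + 100 \cdot 2\right) \left(-200\right) = \left(-4 + 200\right) \left(-200\right) = 196 \left(-200\right) = -39200$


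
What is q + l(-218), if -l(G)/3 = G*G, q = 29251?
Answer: -113321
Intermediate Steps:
l(G) = -3*G**2 (l(G) = -3*G*G = -3*G**2)
q + l(-218) = 29251 - 3*(-218)**2 = 29251 - 3*47524 = 29251 - 142572 = -113321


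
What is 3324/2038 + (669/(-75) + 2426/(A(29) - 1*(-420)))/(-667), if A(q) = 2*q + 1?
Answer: 13321978323/8139084175 ≈ 1.6368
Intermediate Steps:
A(q) = 1 + 2*q
3324/2038 + (669/(-75) + 2426/(A(29) - 1*(-420)))/(-667) = 3324/2038 + (669/(-75) + 2426/((1 + 2*29) - 1*(-420)))/(-667) = 3324*(1/2038) + (669*(-1/75) + 2426/((1 + 58) + 420))*(-1/667) = 1662/1019 + (-223/25 + 2426/(59 + 420))*(-1/667) = 1662/1019 + (-223/25 + 2426/479)*(-1/667) = 1662/1019 - 46167/11975*(-1/667) = 1662/1019 + 46167/7987325 = 13321978323/8139084175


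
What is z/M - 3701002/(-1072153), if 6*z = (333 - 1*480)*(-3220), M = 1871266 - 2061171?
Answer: 123651326928/40721443093 ≈ 3.0365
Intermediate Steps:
M = -189905
z = 78890 (z = ((333 - 1*480)*(-3220))/6 = ((333 - 480)*(-3220))/6 = (-147*(-3220))/6 = (⅙)*473340 = 78890)
z/M - 3701002/(-1072153) = 78890/(-189905) - 3701002/(-1072153) = 78890*(-1/189905) - 3701002*(-1/1072153) = -15778/37981 + 3701002/1072153 = 123651326928/40721443093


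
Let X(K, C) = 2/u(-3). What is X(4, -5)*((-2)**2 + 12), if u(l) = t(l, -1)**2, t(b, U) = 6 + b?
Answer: 32/9 ≈ 3.5556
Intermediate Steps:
u(l) = (6 + l)**2
X(K, C) = 2/9 (X(K, C) = 2/((6 - 3)**2) = 2/(3**2) = 2/9)
X(4, -5)*((-2)**2 + 12) = 2*((-2)**2 + 12)/9 = 2*(4 + 12)/9 = (2/9)*16 = 32/9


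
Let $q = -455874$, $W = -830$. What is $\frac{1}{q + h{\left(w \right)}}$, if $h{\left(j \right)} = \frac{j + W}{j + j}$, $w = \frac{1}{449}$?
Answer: $- \frac{2}{1284417} \approx -1.5571 \cdot 10^{-6}$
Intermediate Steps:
$w = \frac{1}{449} \approx 0.0022272$
$h{\left(j \right)} = \frac{-830 + j}{2 j}$ ($h{\left(j \right)} = \frac{j - 830}{j + j} = \frac{-830 + j}{2 j}$)
$\frac{1}{q + h{\left(w \right)}} = \frac{1}{-455874 + \frac{\frac{1}{\frac{1}{449}} \left(-830 + \frac{1}{449}\right)}{2}} = \frac{1}{-455874 + \frac{1}{2} \cdot 449 \left(- \frac{372669}{449}\right)} = \frac{1}{-455874 - \frac{372669}{2}} = \frac{1}{- \frac{1284417}{2}} = - \frac{2}{1284417}$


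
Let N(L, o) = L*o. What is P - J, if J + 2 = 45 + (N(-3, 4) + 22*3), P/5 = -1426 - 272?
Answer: -8587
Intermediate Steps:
P = -8490 (P = 5*(-1426 - 272) = 5*(-1698) = -8490)
J = 97 (J = -2 + (45 + (-3*4 + 22*3)) = -2 + (45 + (-12 + 66)) = -2 + (45 + 54) = -2 + 99 = 97)
P - J = -8490 - 1*97 = -8490 - 97 = -8587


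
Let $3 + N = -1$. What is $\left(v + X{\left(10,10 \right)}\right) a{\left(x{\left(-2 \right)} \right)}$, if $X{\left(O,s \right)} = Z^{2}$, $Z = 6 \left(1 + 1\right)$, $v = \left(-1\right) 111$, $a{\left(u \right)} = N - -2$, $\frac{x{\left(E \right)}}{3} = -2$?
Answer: $-66$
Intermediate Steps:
$N = -4$ ($N = -3 - 1 = -4$)
$x{\left(E \right)} = -6$ ($x{\left(E \right)} = 3 \left(-2\right) = -6$)
$a{\left(u \right)} = -2$ ($a{\left(u \right)} = -4 - -2 = -4 + 2 = -2$)
$v = -111$
$Z = 12$ ($Z = 6 \cdot 2 = 12$)
$X{\left(O,s \right)} = 144$ ($X{\left(O,s \right)} = 12^{2} = 144$)
$\left(v + X{\left(10,10 \right)}\right) a{\left(x{\left(-2 \right)} \right)} = \left(-111 + 144\right) \left(-2\right) = 33 \left(-2\right) = -66$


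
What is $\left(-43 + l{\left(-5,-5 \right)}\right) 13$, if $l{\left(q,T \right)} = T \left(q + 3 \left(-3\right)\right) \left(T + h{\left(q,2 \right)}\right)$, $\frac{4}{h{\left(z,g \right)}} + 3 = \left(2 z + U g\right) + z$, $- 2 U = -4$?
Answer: $-5369$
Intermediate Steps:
$U = 2$ ($U = \left(- \frac{1}{2}\right) \left(-4\right) = 2$)
$h{\left(z,g \right)} = \frac{4}{-3 + 2 g + 3 z}$ ($h{\left(z,g \right)} = \frac{4}{-3 + \left(\left(2 z + 2 g\right) + z\right)} = \frac{4}{-3 + \left(\left(2 g + 2 z\right) + z\right)} = \frac{4}{-3 + \left(2 g + 3 z\right)} = \frac{4}{-3 + 2 g + 3 z}$)
$l{\left(q,T \right)} = T \left(-9 + q\right) \left(T + \frac{4}{1 + 3 q}\right)$ ($l{\left(q,T \right)} = T \left(q + 3 \left(-3\right)\right) \left(T + \frac{4}{-3 + 2 \cdot 2 + 3 q}\right) = T \left(q - 9\right) \left(T + \frac{4}{-3 + 4 + 3 q}\right) = T \left(-9 + q\right) \left(T + \frac{4}{1 + 3 q}\right)$)
$\left(-43 + l{\left(-5,-5 \right)}\right) 13 = \left(-43 - \frac{5 \left(-36 + 4 \left(-5\right) - 5 \left(1 + 3 \left(-5\right)\right) \left(-9 - 5\right)\right)}{1 + 3 \left(-5\right)}\right) 13 = \left(-43 - \frac{5 \left(-36 - 20 - 5 \left(1 - 15\right) \left(-14\right)\right)}{1 - 15}\right) 13 = \left(-43 - \frac{5 \left(-36 - 20 - \left(-70\right) \left(-14\right)\right)}{-14}\right) 13 = \left(-43 - - \frac{5 \left(-36 - 20 - 980\right)}{14}\right) 13 = \left(-43 - \left(- \frac{5}{14}\right) \left(-1036\right)\right) 13 = \left(-43 - 370\right) 13 = \left(-413\right) 13 = -5369$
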